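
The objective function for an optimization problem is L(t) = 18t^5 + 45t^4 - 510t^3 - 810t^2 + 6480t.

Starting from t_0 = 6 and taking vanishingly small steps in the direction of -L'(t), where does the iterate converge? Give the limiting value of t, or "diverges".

L'(t) = 90(t - 3)(t - 2)(t + 3)(t + 4), so L'(6) = 97200.
Gradient descent moves in the -L' direction, i.e. t is decreasing.
The nearest critical point in that direction is t = 3, where L'' = 3780 > 0 (a local minimum). The iterate converges there.

3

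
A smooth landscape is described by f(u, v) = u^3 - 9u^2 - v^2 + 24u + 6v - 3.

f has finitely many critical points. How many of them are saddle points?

f separates as a function of u plus a function of v, so ∇f=0 decouples.
∂f/∂u = 3(u - 4)(u - 2) = 0 at u ∈ {2, 4}; ∂f/∂v = -2(v - 3) = 0 at v ∈ {3}.
The Hessian is diagonal: diag(f_uu, f_vv). Second derivatives: f_uu(2)=-6, f_uu(4)=6; f_vv(3)=-2.
Saddle points occur where the two diagonal entries have opposite signs: (4, 3). Count: 1.

1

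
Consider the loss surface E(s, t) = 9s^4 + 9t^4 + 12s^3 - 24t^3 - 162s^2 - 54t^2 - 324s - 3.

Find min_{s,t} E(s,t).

-1785

E(s,t) separates as P(s) + Q(t) − 3, so its minimum is min P + min Q − 3.
P'(s) = 36(s - 3)(s + 1)(s + 3) vanishes at s ∈ {-3, -1, 3}; Q'(t) = 36t(t - 3)(t + 1) vanishes at t ∈ {-1, 0, 3}.
Local minima of P (where P''>0): P(-3)=-81, P(3)=-1377. Local minima of Q: Q(-1)=-21, Q(3)=-405.
So the global minimum of E is P(3) + Q(3) − 3 = -1377 − 405 − 3 = -1785, attained at (3, 3).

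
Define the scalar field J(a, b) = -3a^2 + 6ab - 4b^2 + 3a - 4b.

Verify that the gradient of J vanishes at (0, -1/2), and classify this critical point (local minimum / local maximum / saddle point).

∇J = (-6a + 6b + 3, 6a - 8b - 4); substituting (0, -1/2) gives ∇J = (0, 0), so (0, -1/2) is indeed a critical point.
The Hessian of J is constant: H = [[-6, 6], [6, -8]].
det(H) = (-6)·(-8) − 6² = 12.
det(H) > 0 and tr(H) = -14 < 0, so H is negative definite and the point is a local maximum.

local maximum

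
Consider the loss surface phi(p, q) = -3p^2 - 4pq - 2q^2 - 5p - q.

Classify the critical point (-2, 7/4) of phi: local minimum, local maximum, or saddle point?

The Hessian of phi is constant: H = [[-6, -4], [-4, -4]].
det(H) = (-6)·(-4) − (-4)² = 8.
det(H) > 0 and tr(H) = -10 < 0, so H is negative definite and the point is a local maximum.

local maximum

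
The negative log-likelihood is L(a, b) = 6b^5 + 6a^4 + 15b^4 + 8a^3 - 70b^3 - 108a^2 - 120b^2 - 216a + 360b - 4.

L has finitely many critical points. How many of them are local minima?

4

L separates as a function of a plus a function of b, so ∇L=0 decouples.
∂L/∂a = 24(a - 3)(a + 1)(a + 3) = 0 at a ∈ {-3, -1, 3}; ∂L/∂b = 30(b - 2)(b - 1)(b + 2)(b + 3) = 0 at b ∈ {-3, -2, 1, 2}.
The Hessian is diagonal: diag(L_aa, L_bb). Second derivatives: L_aa(-3)=288, L_aa(-1)=-192, L_aa(3)=576; L_bb(-3)=-600, L_bb(-2)=360, L_bb(1)=-360, L_bb(2)=600.
Local minima occur where both diagonal entries positive: (-3, -2), (-3, 2), (3, -2), (3, 2). Count: 4.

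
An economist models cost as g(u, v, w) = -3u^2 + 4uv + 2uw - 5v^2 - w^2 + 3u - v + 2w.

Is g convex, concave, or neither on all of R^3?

concave

g is quadratic, so its Hessian is the constant matrix H = [[-6, 4, 2], [4, -10, 0], [2, 0, -2]].
Leading principal minors: -6, 44, -48.
Signs alternate −, +, − ⇒ H ≺ 0 ⇒ concave.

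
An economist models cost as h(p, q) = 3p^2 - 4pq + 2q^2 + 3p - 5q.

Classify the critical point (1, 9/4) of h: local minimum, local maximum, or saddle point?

The Hessian of h is constant: H = [[6, -4], [-4, 4]].
det(H) = 6·4 − (-4)² = 8.
det(H) > 0 and tr(H) = 10 > 0, so H is positive definite and the point is a local minimum.

local minimum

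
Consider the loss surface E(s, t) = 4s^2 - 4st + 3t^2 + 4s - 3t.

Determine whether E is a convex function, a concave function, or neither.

convex

E is quadratic, so its Hessian is the constant matrix H = [[8, -4], [-4, 6]].
det(H) = 32, tr(H) = 14.
det(H) > 0 and tr(H) > 0, so H is positive definite everywhere: convex.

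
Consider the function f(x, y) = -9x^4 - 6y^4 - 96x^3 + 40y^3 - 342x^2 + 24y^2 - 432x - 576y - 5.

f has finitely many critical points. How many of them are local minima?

1

f separates as a function of x plus a function of y, so ∇f=0 decouples.
∂f/∂x = -36(x + 1)(x + 3)(x + 4) = 0 at x ∈ {-4, -3, -1}; ∂f/∂y = -24(y - 4)(y - 3)(y + 2) = 0 at y ∈ {-2, 3, 4}.
The Hessian is diagonal: diag(f_xx, f_yy). Second derivatives: f_xx(-4)=-108, f_xx(-3)=72, f_xx(-1)=-216; f_yy(-2)=-720, f_yy(3)=120, f_yy(4)=-144.
Local minima occur where both diagonal entries positive: (-3, 3). Count: 1.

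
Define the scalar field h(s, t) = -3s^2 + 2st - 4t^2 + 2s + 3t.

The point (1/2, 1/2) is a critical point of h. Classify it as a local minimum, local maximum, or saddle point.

The Hessian of h is constant: H = [[-6, 2], [2, -8]].
det(H) = (-6)·(-8) − 2² = 44.
det(H) > 0 and tr(H) = -14 < 0, so H is negative definite and the point is a local maximum.

local maximum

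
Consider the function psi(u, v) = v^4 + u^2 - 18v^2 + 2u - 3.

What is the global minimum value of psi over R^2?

psi(u,v) separates as P(u) + Q(v) − 3, so its minimum is min P + min Q − 3.
P'(u) = 2u + 2 vanishes at u ∈ {-1}; Q'(v) = 4v(v - 3)(v + 3) vanishes at v ∈ {-3, 0, 3}.
Local minima of P (where P''>0): P(-1)=-1. Local minima of Q: Q(-3)=-81, Q(3)=-81.
So the global minimum of psi is P(-1) + Q(-3) − 3 = -1 − 81 − 3 = -85, attained at (-1, -3).

-85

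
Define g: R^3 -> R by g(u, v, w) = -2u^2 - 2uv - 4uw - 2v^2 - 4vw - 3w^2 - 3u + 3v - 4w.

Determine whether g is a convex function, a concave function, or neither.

g is quadratic, so its Hessian is the constant matrix H = [[-4, -2, -4], [-2, -4, -4], [-4, -4, -6]].
Leading principal minors: -4, 12, -8.
Signs alternate −, +, − ⇒ H ≺ 0 ⇒ concave.

concave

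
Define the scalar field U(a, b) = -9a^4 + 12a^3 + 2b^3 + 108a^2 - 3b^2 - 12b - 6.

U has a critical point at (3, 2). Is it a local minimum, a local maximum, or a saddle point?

saddle point

The mixed partial ∂²U/∂a∂b is 0, so the Hessian at any point is diag(U_aa, U_bb) = diag(36(-3a^2 + 2a + 6), 6(2b - 1)).
At (3, 2): H = diag(-540, 18).
The eigenvalues have opposite signs, so H is indefinite: a saddle point.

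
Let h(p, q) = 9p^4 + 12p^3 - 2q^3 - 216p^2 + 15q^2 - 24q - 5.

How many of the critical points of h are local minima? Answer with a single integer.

2

h separates as a function of p plus a function of q, so ∇h=0 decouples.
∂h/∂p = 36p(p - 3)(p + 4) = 0 at p ∈ {-4, 0, 3}; ∂h/∂q = -6(q - 4)(q - 1) = 0 at q ∈ {1, 4}.
The Hessian is diagonal: diag(h_pp, h_qq). Second derivatives: h_pp(-4)=1008, h_pp(0)=-432, h_pp(3)=756; h_qq(1)=18, h_qq(4)=-18.
Local minima occur where both diagonal entries positive: (-4, 1), (3, 1). Count: 2.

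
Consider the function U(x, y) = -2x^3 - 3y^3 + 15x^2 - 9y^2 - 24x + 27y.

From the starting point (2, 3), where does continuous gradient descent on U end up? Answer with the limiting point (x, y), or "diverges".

diverges

U is separable, so gradient descent decouples: x follows -∂U/∂x, y follows -∂U/∂y.
∂U/∂x = -6(x - 4)(x - 1); at x=2 this is 12, so x decreases.
∂U/∂y = -9(y - 1)(y + 3); at y=3 this is -108, so y increases.
The y-coordinate has no critical point in that direction and runs off to infinity.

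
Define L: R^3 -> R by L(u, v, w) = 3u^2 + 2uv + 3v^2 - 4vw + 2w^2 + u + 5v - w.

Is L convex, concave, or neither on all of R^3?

L is quadratic, so its Hessian is the constant matrix H = [[6, 2, 0], [2, 6, -4], [0, -4, 4]].
Leading principal minors: 6, 32, 32.
All positive ⇒ H ≻ 0 ⇒ convex.

convex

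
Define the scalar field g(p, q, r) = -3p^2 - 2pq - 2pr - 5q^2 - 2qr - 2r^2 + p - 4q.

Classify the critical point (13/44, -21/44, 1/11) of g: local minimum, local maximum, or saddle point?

The Hessian is constant: H = [[-6, -2, -2], [-2, -10, -2], [-2, -2, -4]].
Leading principal minors: Δ₁ = -6, Δ₂ = 56, Δ₃ = -176.
The minors alternate sign starting negative (−, +, −), so H is negative definite: a local maximum.

local maximum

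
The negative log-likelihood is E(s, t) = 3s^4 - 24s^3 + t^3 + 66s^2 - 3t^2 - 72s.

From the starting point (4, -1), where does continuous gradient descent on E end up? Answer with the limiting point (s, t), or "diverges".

E is separable, so gradient descent decouples: s follows -∂E/∂s, t follows -∂E/∂t.
∂E/∂s = 12(s - 3)(s - 2)(s - 1); at s=4 this is 72, so s decreases.
∂E/∂t = 3t(t - 2); at t=-1 this is 9, so t decreases.
The t-coordinate has no critical point in that direction and runs off to infinity.

diverges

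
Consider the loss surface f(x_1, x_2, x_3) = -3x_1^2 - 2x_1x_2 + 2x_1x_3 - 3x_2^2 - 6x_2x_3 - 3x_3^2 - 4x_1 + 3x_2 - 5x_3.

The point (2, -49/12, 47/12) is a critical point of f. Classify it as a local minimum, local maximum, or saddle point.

The Hessian is constant: H = [[-6, -2, 2], [-2, -6, -6], [2, -6, -6]].
Leading principal minors: Δ₁ = -6, Δ₂ = 32, Δ₃ = 96.
The minors fit neither the all-positive nor the alternating-sign pattern, so H is indefinite: a saddle point.

saddle point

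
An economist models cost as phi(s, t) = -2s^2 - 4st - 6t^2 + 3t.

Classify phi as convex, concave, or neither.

concave

phi is quadratic, so its Hessian is the constant matrix H = [[-4, -4], [-4, -12]].
det(H) = 32, tr(H) = -16.
det(H) > 0 and tr(H) < 0, so H is negative definite everywhere: concave.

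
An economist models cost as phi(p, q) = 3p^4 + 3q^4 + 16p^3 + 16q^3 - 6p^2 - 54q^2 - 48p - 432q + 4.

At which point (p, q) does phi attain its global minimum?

(-4, 3)

phi(p,q) separates as A(p) + B(q) + 4, so its minimum is min A + min B + 4.
A'(p) = 12(p - 1)(p + 1)(p + 4) vanishes at p ∈ {-4, -1, 1}; B'(q) = 12(q - 3)(q + 3)(q + 4) vanishes at q ∈ {-4, -3, 3}.
Local minima of A (where A''>0): A(-4)=-160, A(1)=-35. Local minima of B: B(-4)=608, B(3)=-1107.
So the global minimum of phi is A(-4) + B(3) + 4 = -160 − 1107 + 4 = -1263, attained at (-4, 3).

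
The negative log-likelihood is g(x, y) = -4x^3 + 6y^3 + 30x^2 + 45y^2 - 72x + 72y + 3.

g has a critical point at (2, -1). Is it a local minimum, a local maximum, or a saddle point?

The mixed partial ∂²g/∂x∂y is 0, so the Hessian at any point is diag(g_xx, g_yy) = diag(12(-2x + 5), 18(2y + 5)).
At (2, -1): H = diag(12, 54).
Both eigenvalues are positive, so H is positive definite: a local minimum.

local minimum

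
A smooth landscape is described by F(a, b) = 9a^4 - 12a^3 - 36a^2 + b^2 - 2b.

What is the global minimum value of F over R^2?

F(a,b) separates as P(a) + Q(b), so its minimum is min P + min Q.
P'(a) = 36a(a - 2)(a + 1) vanishes at a ∈ {-1, 0, 2}; Q'(b) = 2b - 2 vanishes at b ∈ {1}.
Local minima of P (where P''>0): P(-1)=-15, P(2)=-96. Local minima of Q: Q(1)=-1.
So the global minimum of F is P(2) + Q(1) = -96 − 1 = -97, attained at (2, 1).

-97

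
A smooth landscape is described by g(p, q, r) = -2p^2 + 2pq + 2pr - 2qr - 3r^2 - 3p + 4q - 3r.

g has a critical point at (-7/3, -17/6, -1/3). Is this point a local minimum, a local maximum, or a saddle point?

The Hessian is constant: H = [[-4, 2, 2], [2, 0, -2], [2, -2, -6]].
Leading principal minors: Δ₁ = -4, Δ₂ = -4, Δ₃ = 24.
The minors fit neither the all-positive nor the alternating-sign pattern, so H is indefinite: a saddle point.

saddle point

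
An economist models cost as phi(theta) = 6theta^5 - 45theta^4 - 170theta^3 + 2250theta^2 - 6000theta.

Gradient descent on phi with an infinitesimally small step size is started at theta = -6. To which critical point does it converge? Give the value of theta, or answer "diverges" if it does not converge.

diverges

phi'(theta) = 30(theta - 5)(theta - 4)(theta - 2)(theta + 5), so phi'(-6) = 26400.
Gradient descent moves in the -phi' direction, i.e. theta is decreasing.
There is no critical point below theta=-6, and phi' keeps the same sign, so the iterate runs off to −∞.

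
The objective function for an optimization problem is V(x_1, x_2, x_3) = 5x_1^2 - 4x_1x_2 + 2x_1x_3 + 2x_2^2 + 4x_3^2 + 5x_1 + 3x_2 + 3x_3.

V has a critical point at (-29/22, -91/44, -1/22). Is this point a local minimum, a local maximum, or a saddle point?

local minimum

The Hessian is constant: H = [[10, -4, 2], [-4, 4, 0], [2, 0, 8]].
Leading principal minors: Δ₁ = 10, Δ₂ = 24, Δ₃ = 176.
All leading minors are positive, so H is positive definite: a local minimum.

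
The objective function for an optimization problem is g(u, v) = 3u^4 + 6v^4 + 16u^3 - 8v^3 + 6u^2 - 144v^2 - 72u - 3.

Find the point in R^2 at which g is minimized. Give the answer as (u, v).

(1, 4)

g(u,v) separates as P(u) + Q(v) − 3, so its minimum is min P + min Q − 3.
P'(u) = 12(u - 1)(u + 2)(u + 3) vanishes at u ∈ {-3, -2, 1}; Q'(v) = 24v(v - 4)(v + 3) vanishes at v ∈ {-3, 0, 4}.
Local minima of P (where P''>0): P(-3)=81, P(1)=-47. Local minima of Q: Q(-3)=-594, Q(4)=-1280.
So the global minimum of g is P(1) + Q(4) − 3 = -47 − 1280 − 3 = -1330, attained at (1, 4).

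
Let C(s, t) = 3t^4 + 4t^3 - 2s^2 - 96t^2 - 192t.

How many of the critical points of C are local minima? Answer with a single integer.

0

C separates as a function of s plus a function of t, so ∇C=0 decouples.
∂C/∂s = -4s = 0 at s ∈ {0}; ∂C/∂t = 12(t - 4)(t + 1)(t + 4) = 0 at t ∈ {-4, -1, 4}.
The Hessian is diagonal: diag(C_ss, C_tt). Second derivatives: C_ss(0)=-4; C_tt(-4)=288, C_tt(-1)=-180, C_tt(4)=480.
Local minima occur where both diagonal entries positive: none. Count: 0.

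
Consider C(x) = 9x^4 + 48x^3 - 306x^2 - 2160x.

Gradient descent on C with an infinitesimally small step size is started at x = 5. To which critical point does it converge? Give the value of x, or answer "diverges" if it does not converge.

C'(x) = 36(x - 4)(x + 3)(x + 5), so C'(5) = 2880.
Gradient descent moves in the -C' direction, i.e. x is decreasing.
The nearest critical point in that direction is x = 4, where C'' = 2268 > 0 (a local minimum). The iterate converges there.

4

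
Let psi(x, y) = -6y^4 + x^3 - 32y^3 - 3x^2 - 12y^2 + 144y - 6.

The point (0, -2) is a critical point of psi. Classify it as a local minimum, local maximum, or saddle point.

The mixed partial ∂²psi/∂x∂y is 0, so the Hessian at any point is diag(psi_xx, psi_yy) = diag(6(x - 1), -24(3y^2 + 8y + 1)).
At (0, -2): H = diag(-6, 72).
The eigenvalues have opposite signs, so H is indefinite: a saddle point.

saddle point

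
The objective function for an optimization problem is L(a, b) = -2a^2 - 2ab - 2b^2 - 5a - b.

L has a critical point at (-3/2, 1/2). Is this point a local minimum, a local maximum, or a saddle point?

local maximum

The Hessian of L is constant: H = [[-4, -2], [-2, -4]].
det(H) = (-4)·(-4) − (-2)² = 12.
det(H) > 0 and tr(H) = -8 < 0, so H is negative definite and the point is a local maximum.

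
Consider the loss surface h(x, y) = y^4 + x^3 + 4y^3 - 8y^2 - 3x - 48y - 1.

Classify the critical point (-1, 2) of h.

The mixed partial ∂²h/∂x∂y is 0, so the Hessian at any point is diag(h_xx, h_yy) = diag(6x, 4(3y^2 + 6y - 4)).
At (-1, 2): H = diag(-6, 80).
The eigenvalues have opposite signs, so H is indefinite: a saddle point.

saddle point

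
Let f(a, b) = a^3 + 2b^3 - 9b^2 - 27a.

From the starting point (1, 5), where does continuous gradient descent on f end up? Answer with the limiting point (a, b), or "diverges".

f is separable, so gradient descent decouples: a follows -∂f/∂a, b follows -∂f/∂b.
∂f/∂a = 3(a - 3)(a + 3); at a=1 this is -24, so a increases.
∂f/∂b = 6b(b - 3); at b=5 this is 60, so b decreases.
a converges to its nearest critical value 3 (a local min of the a-part); b converges to 3. The iterate converges to (3, 3).

(3, 3)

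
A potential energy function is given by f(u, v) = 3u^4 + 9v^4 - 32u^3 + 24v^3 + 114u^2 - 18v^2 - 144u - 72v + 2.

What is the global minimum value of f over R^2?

-114

f(u,v) separates as P(u) + Q(v) + 2, so its minimum is min P + min Q + 2.
P'(u) = 12(u - 4)(u - 3)(u - 1) vanishes at u ∈ {1, 3, 4}; Q'(v) = 36(v - 1)(v + 1)(v + 2) vanishes at v ∈ {-2, -1, 1}.
Local minima of P (where P''>0): P(1)=-59, P(4)=-32. Local minima of Q: Q(-2)=24, Q(1)=-57.
So the global minimum of f is P(1) + Q(1) + 2 = -59 − 57 + 2 = -114, attained at (1, 1).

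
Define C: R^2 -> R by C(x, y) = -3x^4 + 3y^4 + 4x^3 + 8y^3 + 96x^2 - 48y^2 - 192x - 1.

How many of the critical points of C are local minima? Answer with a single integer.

2

C separates as a function of x plus a function of y, so ∇C=0 decouples.
∂C/∂x = -12(x - 4)(x - 1)(x + 4) = 0 at x ∈ {-4, 1, 4}; ∂C/∂y = 12y(y - 2)(y + 4) = 0 at y ∈ {-4, 0, 2}.
The Hessian is diagonal: diag(C_xx, C_yy). Second derivatives: C_xx(-4)=-480, C_xx(1)=180, C_xx(4)=-288; C_yy(-4)=288, C_yy(0)=-96, C_yy(2)=144.
Local minima occur where both diagonal entries positive: (1, -4), (1, 2). Count: 2.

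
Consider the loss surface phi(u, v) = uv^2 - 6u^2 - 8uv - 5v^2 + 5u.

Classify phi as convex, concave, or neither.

The term uv^2 is cubic, so the Hessian is not constant.
∂²phi/∂v² = 2u - 10, which takes both signs as u varies (negative for sufficiently negative u). A diagonal entry of the Hessian changing sign means the Hessian is neither positive- nor negative-semidefinite on all of R^2.

neither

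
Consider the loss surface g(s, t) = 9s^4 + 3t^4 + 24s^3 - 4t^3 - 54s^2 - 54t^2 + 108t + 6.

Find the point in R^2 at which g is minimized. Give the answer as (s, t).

g(s,t) separates as P(s) + Q(t) + 6, so its minimum is min P + min Q + 6.
P'(s) = 36s(s - 1)(s + 3) vanishes at s ∈ {-3, 0, 1}; Q'(t) = 12(t - 3)(t - 1)(t + 3) vanishes at t ∈ {-3, 1, 3}.
Local minima of P (where P''>0): P(-3)=-405, P(1)=-21. Local minima of Q: Q(-3)=-459, Q(3)=-27.
So the global minimum of g is P(-3) + Q(-3) + 6 = -405 − 459 + 6 = -858, attained at (-3, -3).

(-3, -3)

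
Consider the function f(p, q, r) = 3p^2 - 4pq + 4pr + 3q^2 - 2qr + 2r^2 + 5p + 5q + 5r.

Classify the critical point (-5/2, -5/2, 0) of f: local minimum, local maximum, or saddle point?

local minimum

The Hessian is constant: H = [[6, -4, 4], [-4, 6, -2], [4, -2, 4]].
Leading principal minors: Δ₁ = 6, Δ₂ = 20, Δ₃ = 24.
All leading minors are positive, so H is positive definite: a local minimum.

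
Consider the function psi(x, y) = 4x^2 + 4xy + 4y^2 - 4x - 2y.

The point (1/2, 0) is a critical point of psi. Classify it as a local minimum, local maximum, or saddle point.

local minimum

The Hessian of psi is constant: H = [[8, 4], [4, 8]].
det(H) = 8·8 − 4² = 48.
det(H) > 0 and tr(H) = 16 > 0, so H is positive definite and the point is a local minimum.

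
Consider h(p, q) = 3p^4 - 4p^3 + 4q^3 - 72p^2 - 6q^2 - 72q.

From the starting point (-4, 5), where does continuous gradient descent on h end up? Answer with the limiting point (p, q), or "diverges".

(-3, 3)

h is separable, so gradient descent decouples: p follows -∂h/∂p, q follows -∂h/∂q.
∂h/∂p = 12p(p - 4)(p + 3); at p=-4 this is -384, so p increases.
∂h/∂q = 12(q - 3)(q + 2); at q=5 this is 168, so q decreases.
p converges to its nearest critical value -3 (a local min of the p-part); q converges to 3. The iterate converges to (-3, 3).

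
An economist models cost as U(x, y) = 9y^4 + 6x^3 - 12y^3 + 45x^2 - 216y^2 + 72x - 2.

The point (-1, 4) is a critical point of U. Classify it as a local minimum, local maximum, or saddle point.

The mixed partial ∂²U/∂x∂y is 0, so the Hessian at any point is diag(U_xx, U_yy) = diag(18(2x + 5), 36(3y^2 - 2y - 12)).
At (-1, 4): H = diag(54, 1008).
Both eigenvalues are positive, so H is positive definite: a local minimum.

local minimum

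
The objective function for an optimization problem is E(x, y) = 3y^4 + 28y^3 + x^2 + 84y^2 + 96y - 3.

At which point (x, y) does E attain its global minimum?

E(x,y) separates as P(x) + Q(y) − 3, so its minimum is min P + min Q − 3.
P'(x) = 2x vanishes at x ∈ {0}; Q'(y) = 12(y + 1)(y + 2)(y + 4) vanishes at y ∈ {-4, -2, -1}.
Local minima of P (where P''>0): P(0)=0. Local minima of Q: Q(-4)=-64, Q(-1)=-37.
So the global minimum of E is P(0) + Q(-4) − 3 = 0 − 64 − 3 = -67, attained at (0, -4).

(0, -4)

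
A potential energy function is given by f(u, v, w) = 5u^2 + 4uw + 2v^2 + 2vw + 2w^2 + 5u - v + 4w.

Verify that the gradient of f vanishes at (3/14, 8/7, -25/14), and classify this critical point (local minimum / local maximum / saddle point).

local minimum

∇f = (10u + 4w + 5, 4v + 2w - 1, 4u + 2v + 4w + 4); substituting (3/14, 8/7, -25/14) gives ∇f = (0, 0, 0), so (3/14, 8/7, -25/14) is indeed a critical point.
The Hessian is constant: H = [[10, 0, 4], [0, 4, 2], [4, 2, 4]].
Leading principal minors: Δ₁ = 10, Δ₂ = 40, Δ₃ = 56.
All leading minors are positive, so H is positive definite: a local minimum.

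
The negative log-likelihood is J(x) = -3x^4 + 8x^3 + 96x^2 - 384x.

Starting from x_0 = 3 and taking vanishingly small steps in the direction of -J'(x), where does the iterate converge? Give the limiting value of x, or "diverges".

J'(x) = -12(x - 4)(x - 2)(x + 4), so J'(3) = 84.
Gradient descent moves in the -J' direction, i.e. x is decreasing.
The nearest critical point in that direction is x = 2, where J'' = 144 > 0 (a local minimum). The iterate converges there.

2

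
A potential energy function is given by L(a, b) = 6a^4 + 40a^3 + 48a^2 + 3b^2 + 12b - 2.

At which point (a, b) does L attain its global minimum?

(-4, -2)

L(a,b) separates as P(a) + Q(b) − 2, so its minimum is min P + min Q − 2.
P'(a) = 24a(a + 1)(a + 4) vanishes at a ∈ {-4, -1, 0}; Q'(b) = 6b + 12 vanishes at b ∈ {-2}.
Local minima of P (where P''>0): P(-4)=-256, P(0)=0. Local minima of Q: Q(-2)=-12.
So the global minimum of L is P(-4) + Q(-2) − 2 = -256 − 12 − 2 = -270, attained at (-4, -2).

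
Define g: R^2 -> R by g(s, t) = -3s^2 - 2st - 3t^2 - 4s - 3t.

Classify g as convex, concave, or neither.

g is quadratic, so its Hessian is the constant matrix H = [[-6, -2], [-2, -6]].
det(H) = 32, tr(H) = -12.
det(H) > 0 and tr(H) < 0, so H is negative definite everywhere: concave.

concave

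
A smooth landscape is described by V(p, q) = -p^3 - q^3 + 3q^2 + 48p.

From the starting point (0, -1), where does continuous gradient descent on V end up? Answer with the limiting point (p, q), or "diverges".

V is separable, so gradient descent decouples: p follows -∂V/∂p, q follows -∂V/∂q.
∂V/∂p = -3(p - 4)(p + 4); at p=0 this is 48, so p decreases.
∂V/∂q = -3q(q - 2); at q=-1 this is -9, so q increases.
p converges to its nearest critical value -4 (a local min of the p-part); q converges to 0. The iterate converges to (-4, 0).

(-4, 0)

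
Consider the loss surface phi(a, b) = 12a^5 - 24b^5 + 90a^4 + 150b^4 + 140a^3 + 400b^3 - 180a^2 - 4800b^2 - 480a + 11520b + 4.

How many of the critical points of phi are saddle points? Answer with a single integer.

8

phi separates as a function of a plus a function of b, so ∇phi=0 decouples.
∂phi/∂a = 60(a - 1)(a + 1)(a + 2)(a + 4) = 0 at a ∈ {-4, -2, -1, 1}; ∂phi/∂b = -120(b - 4)(b - 3)(b - 2)(b + 4) = 0 at b ∈ {-4, 2, 3, 4}.
The Hessian is diagonal: diag(phi_aa, phi_bb). Second derivatives: phi_aa(-4)=-1800, phi_aa(-2)=360, phi_aa(-1)=-360, phi_aa(1)=1800; phi_bb(-4)=40320, phi_bb(2)=-1440, phi_bb(3)=840, phi_bb(4)=-1920.
Saddle points occur where the two diagonal entries have opposite signs: (-4, -4), (-4, 3), (-2, 2), (-2, 4), (-1, -4), (-1, 3), (1, 2), (1, 4). Count: 8.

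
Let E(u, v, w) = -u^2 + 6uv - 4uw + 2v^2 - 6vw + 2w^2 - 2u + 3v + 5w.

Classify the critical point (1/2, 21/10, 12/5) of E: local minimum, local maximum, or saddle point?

saddle point

The Hessian is constant: H = [[-2, 6, -4], [6, 4, -6], [-4, -6, 4]].
Leading principal minors: Δ₁ = -2, Δ₂ = -44, Δ₃ = 120.
The minors fit neither the all-positive nor the alternating-sign pattern, so H is indefinite: a saddle point.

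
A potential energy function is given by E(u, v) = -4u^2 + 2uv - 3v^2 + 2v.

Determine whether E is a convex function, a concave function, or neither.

concave

E is quadratic, so its Hessian is the constant matrix H = [[-8, 2], [2, -6]].
det(H) = 44, tr(H) = -14.
det(H) > 0 and tr(H) < 0, so H is negative definite everywhere: concave.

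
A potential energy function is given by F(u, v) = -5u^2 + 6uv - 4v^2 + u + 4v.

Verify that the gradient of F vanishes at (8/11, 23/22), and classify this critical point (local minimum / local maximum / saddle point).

local maximum

∇F = (-10u + 6v + 1, 6u - 8v + 4); substituting (8/11, 23/22) gives ∇F = (0, 0), so (8/11, 23/22) is indeed a critical point.
The Hessian of F is constant: H = [[-10, 6], [6, -8]].
det(H) = (-10)·(-8) − 6² = 44.
det(H) > 0 and tr(H) = -18 < 0, so H is negative definite and the point is a local maximum.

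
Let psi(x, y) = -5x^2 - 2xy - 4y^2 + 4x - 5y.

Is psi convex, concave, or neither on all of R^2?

psi is quadratic, so its Hessian is the constant matrix H = [[-10, -2], [-2, -8]].
det(H) = 76, tr(H) = -18.
det(H) > 0 and tr(H) < 0, so H is negative definite everywhere: concave.

concave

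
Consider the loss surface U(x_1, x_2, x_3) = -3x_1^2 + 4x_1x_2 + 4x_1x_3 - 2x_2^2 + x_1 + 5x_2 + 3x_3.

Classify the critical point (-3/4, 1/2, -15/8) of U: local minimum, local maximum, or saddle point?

saddle point

The Hessian is constant: H = [[-6, 4, 4], [4, -4, 0], [4, 0, 0]].
Leading principal minors: Δ₁ = -6, Δ₂ = 8, Δ₃ = 64.
The minors fit neither the all-positive nor the alternating-sign pattern, so H is indefinite: a saddle point.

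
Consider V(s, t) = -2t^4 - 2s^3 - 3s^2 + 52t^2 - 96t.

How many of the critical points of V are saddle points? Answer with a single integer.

V separates as a function of s plus a function of t, so ∇V=0 decouples.
∂V/∂s = -6s(s + 1) = 0 at s ∈ {-1, 0}; ∂V/∂t = -8(t - 3)(t - 1)(t + 4) = 0 at t ∈ {-4, 1, 3}.
The Hessian is diagonal: diag(V_ss, V_tt). Second derivatives: V_ss(-1)=6, V_ss(0)=-6; V_tt(-4)=-280, V_tt(1)=80, V_tt(3)=-112.
Saddle points occur where the two diagonal entries have opposite signs: (-1, -4), (-1, 3), (0, 1). Count: 3.

3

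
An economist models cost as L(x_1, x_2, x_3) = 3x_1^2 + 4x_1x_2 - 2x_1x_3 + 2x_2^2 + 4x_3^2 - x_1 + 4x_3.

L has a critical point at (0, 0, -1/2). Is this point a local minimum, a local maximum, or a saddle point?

local minimum

The Hessian is constant: H = [[6, 4, -2], [4, 4, 0], [-2, 0, 8]].
Leading principal minors: Δ₁ = 6, Δ₂ = 8, Δ₃ = 48.
All leading minors are positive, so H is positive definite: a local minimum.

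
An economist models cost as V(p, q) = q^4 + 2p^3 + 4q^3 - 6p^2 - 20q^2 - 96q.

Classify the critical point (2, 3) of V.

local minimum

The mixed partial ∂²V/∂p∂q is 0, so the Hessian at any point is diag(V_pp, V_qq) = diag(12(p - 1), 4(3q^2 + 6q - 10)).
At (2, 3): H = diag(12, 140).
Both eigenvalues are positive, so H is positive definite: a local minimum.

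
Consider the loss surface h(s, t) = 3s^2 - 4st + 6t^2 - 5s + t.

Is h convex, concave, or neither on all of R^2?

convex

h is quadratic, so its Hessian is the constant matrix H = [[6, -4], [-4, 12]].
det(H) = 56, tr(H) = 18.
det(H) > 0 and tr(H) > 0, so H is positive definite everywhere: convex.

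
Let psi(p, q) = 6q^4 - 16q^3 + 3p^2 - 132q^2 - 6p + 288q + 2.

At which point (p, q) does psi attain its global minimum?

(1, -3)

psi(p,q) separates as A(p) + B(q) + 2, so its minimum is min A + min B + 2.
A'(p) = 6p - 6 vanishes at p ∈ {1}; B'(q) = 24(q - 4)(q - 1)(q + 3) vanishes at q ∈ {-3, 1, 4}.
Local minima of A (where A''>0): A(1)=-3. Local minima of B: B(-3)=-1134, B(4)=-448.
So the global minimum of psi is A(1) + B(-3) + 2 = -3 − 1134 + 2 = -1135, attained at (1, -3).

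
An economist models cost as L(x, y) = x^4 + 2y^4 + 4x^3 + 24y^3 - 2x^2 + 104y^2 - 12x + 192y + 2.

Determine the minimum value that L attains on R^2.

L(x,y) separates as P(x) + Q(y) + 2, so its minimum is min P + min Q + 2.
P'(x) = 4(x - 1)(x + 1)(x + 3) vanishes at x ∈ {-3, -1, 1}; Q'(y) = 8(y + 2)(y + 3)(y + 4) vanishes at y ∈ {-4, -3, -2}.
Local minima of P (where P''>0): P(-3)=-9, P(1)=-9. Local minima of Q: Q(-4)=-128, Q(-2)=-128.
So the global minimum of L is P(-3) + Q(-4) + 2 = -9 − 128 + 2 = -135, attained at (-3, -4).

-135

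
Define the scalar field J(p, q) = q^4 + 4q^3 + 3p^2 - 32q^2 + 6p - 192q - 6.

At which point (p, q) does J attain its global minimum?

(-1, 4)

J(p,q) separates as A(p) + B(q) − 6, so its minimum is min A + min B − 6.
A'(p) = 6p + 6 vanishes at p ∈ {-1}; B'(q) = 4(q - 4)(q + 3)(q + 4) vanishes at q ∈ {-4, -3, 4}.
Local minima of A (where A''>0): A(-1)=-3. Local minima of B: B(-4)=256, B(4)=-768.
So the global minimum of J is A(-1) + B(4) − 6 = -3 − 768 − 6 = -777, attained at (-1, 4).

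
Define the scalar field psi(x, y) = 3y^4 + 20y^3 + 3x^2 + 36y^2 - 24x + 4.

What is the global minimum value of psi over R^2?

-44

psi(x,y) separates as P(x) + Q(y) + 4, so its minimum is min P + min Q + 4.
P'(x) = 6x - 24 vanishes at x ∈ {4}; Q'(y) = 12y(y + 2)(y + 3) vanishes at y ∈ {-3, -2, 0}.
Local minima of P (where P''>0): P(4)=-48. Local minima of Q: Q(-3)=27, Q(0)=0.
So the global minimum of psi is P(4) + Q(0) + 4 = -48 + 0 + 4 = -44, attained at (4, 0).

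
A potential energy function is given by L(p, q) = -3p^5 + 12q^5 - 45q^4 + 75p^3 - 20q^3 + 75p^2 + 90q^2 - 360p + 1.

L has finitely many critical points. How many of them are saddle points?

8

L separates as a function of p plus a function of q, so ∇L=0 decouples.
∂L/∂p = -15(p - 4)(p - 1)(p + 2)(p + 3) = 0 at p ∈ {-3, -2, 1, 4}; ∂L/∂q = 60q(q - 3)(q - 1)(q + 1) = 0 at q ∈ {-1, 0, 1, 3}.
The Hessian is diagonal: diag(L_pp, L_qq). Second derivatives: L_pp(-3)=420, L_pp(-2)=-270, L_pp(1)=540, L_pp(4)=-1890; L_qq(-1)=-480, L_qq(0)=180, L_qq(1)=-240, L_qq(3)=1440.
Saddle points occur where the two diagonal entries have opposite signs: (-3, -1), (-3, 1), (-2, 0), (-2, 3), (1, -1), (1, 1), (4, 0), (4, 3). Count: 8.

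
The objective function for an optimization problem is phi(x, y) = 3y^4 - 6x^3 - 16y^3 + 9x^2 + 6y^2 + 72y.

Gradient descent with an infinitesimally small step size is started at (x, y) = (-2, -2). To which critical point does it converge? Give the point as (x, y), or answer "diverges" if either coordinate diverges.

(0, -1)

phi is separable, so gradient descent decouples: x follows -∂phi/∂x, y follows -∂phi/∂y.
∂phi/∂x = -18x(x - 1); at x=-2 this is -108, so x increases.
∂phi/∂y = 12(y - 3)(y - 2)(y + 1); at y=-2 this is -240, so y increases.
x converges to its nearest critical value 0 (a local min of the x-part); y converges to -1. The iterate converges to (0, -1).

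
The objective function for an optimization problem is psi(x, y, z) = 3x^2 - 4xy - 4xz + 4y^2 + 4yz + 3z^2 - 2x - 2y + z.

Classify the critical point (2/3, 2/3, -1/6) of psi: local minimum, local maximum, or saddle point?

The Hessian is constant: H = [[6, -4, -4], [-4, 8, 4], [-4, 4, 6]].
Leading principal minors: Δ₁ = 6, Δ₂ = 32, Δ₃ = 96.
All leading minors are positive, so H is positive definite: a local minimum.

local minimum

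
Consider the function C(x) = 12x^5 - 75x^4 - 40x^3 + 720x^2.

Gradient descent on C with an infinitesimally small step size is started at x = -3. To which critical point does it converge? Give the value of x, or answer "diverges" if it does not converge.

C'(x) = 60x(x - 4)(x - 3)(x + 2), so C'(-3) = 7560.
Gradient descent moves in the -C' direction, i.e. x is decreasing.
There is no critical point below x=-3, and C' keeps the same sign, so the iterate runs off to −∞.

diverges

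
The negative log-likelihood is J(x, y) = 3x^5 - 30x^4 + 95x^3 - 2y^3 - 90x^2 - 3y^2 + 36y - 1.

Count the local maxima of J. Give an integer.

J separates as a function of x plus a function of y, so ∇J=0 decouples.
∂J/∂x = 15x(x - 4)(x - 3)(x - 1) = 0 at x ∈ {0, 1, 3, 4}; ∂J/∂y = -6(y - 2)(y + 3) = 0 at y ∈ {-3, 2}.
The Hessian is diagonal: diag(J_xx, J_yy). Second derivatives: J_xx(0)=-180, J_xx(1)=90, J_xx(3)=-90, J_xx(4)=180; J_yy(-3)=30, J_yy(2)=-30.
Local maxima occur where both diagonal entries negative: (0, 2), (3, 2). Count: 2.

2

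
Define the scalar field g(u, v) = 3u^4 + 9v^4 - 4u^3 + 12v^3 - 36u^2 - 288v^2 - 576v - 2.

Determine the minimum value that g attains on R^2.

g(u,v) separates as P(u) + Q(v) − 2, so its minimum is min P + min Q − 2.
P'(u) = 12u(u - 3)(u + 2) vanishes at u ∈ {-2, 0, 3}; Q'(v) = 36(v - 4)(v + 1)(v + 4) vanishes at v ∈ {-4, -1, 4}.
Local minima of P (where P''>0): P(-2)=-64, P(3)=-189. Local minima of Q: Q(-4)=-768, Q(4)=-3840.
So the global minimum of g is P(3) + Q(4) − 2 = -189 − 3840 − 2 = -4031, attained at (3, 4).

-4031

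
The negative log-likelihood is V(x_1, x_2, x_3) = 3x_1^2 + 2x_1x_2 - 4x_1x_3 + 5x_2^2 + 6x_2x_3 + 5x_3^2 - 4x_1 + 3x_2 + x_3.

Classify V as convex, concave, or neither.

V is quadratic, so its Hessian is the constant matrix H = [[6, 2, -4], [2, 10, 6], [-4, 6, 10]].
Leading principal minors: 6, 56, 88.
All positive ⇒ H ≻ 0 ⇒ convex.

convex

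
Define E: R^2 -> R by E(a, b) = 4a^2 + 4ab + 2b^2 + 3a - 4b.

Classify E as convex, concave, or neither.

convex

E is quadratic, so its Hessian is the constant matrix H = [[8, 4], [4, 4]].
det(H) = 16, tr(H) = 12.
det(H) > 0 and tr(H) > 0, so H is positive definite everywhere: convex.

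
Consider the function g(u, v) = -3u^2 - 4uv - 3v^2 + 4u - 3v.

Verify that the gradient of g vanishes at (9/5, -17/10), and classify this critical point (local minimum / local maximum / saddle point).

∇g = (-6u - 4v + 4, -4u - 6v - 3); substituting (9/5, -17/10) gives ∇g = (0, 0), so (9/5, -17/10) is indeed a critical point.
The Hessian of g is constant: H = [[-6, -4], [-4, -6]].
det(H) = (-6)·(-6) − (-4)² = 20.
det(H) > 0 and tr(H) = -12 < 0, so H is negative definite and the point is a local maximum.

local maximum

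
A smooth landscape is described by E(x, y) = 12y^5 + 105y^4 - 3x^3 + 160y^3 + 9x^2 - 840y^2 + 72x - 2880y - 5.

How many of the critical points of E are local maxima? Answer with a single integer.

2

E separates as a function of x plus a function of y, so ∇E=0 decouples.
∂E/∂x = -9(x - 4)(x + 2) = 0 at x ∈ {-2, 4}; ∂E/∂y = 60(y - 2)(y + 2)(y + 3)(y + 4) = 0 at y ∈ {-4, -3, -2, 2}.
The Hessian is diagonal: diag(E_xx, E_yy). Second derivatives: E_xx(-2)=54, E_xx(4)=-54; E_yy(-4)=-720, E_yy(-3)=300, E_yy(-2)=-480, E_yy(2)=7200.
Local maxima occur where both diagonal entries negative: (4, -4), (4, -2). Count: 2.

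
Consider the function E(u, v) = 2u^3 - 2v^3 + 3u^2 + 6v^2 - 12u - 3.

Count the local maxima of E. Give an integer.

E separates as a function of u plus a function of v, so ∇E=0 decouples.
∂E/∂u = 6(u - 1)(u + 2) = 0 at u ∈ {-2, 1}; ∂E/∂v = -6v(v - 2) = 0 at v ∈ {0, 2}.
The Hessian is diagonal: diag(E_uu, E_vv). Second derivatives: E_uu(-2)=-18, E_uu(1)=18; E_vv(0)=12, E_vv(2)=-12.
Local maxima occur where both diagonal entries negative: (-2, 2). Count: 1.

1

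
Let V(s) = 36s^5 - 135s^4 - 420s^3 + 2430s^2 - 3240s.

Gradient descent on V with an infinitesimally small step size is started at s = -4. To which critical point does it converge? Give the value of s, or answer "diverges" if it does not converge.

V'(s) = 180(s - 3)(s - 2)(s - 1)(s + 3), so V'(-4) = 37800.
Gradient descent moves in the -V' direction, i.e. s is decreasing.
There is no critical point below s=-4, and V' keeps the same sign, so the iterate runs off to −∞.

diverges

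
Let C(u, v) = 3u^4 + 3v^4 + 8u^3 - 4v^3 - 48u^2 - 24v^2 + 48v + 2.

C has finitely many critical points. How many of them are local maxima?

1

C separates as a function of u plus a function of v, so ∇C=0 decouples.
∂C/∂u = 12u(u - 2)(u + 4) = 0 at u ∈ {-4, 0, 2}; ∂C/∂v = 12(v - 2)(v - 1)(v + 2) = 0 at v ∈ {-2, 1, 2}.
The Hessian is diagonal: diag(C_uu, C_vv). Second derivatives: C_uu(-4)=288, C_uu(0)=-96, C_uu(2)=144; C_vv(-2)=144, C_vv(1)=-36, C_vv(2)=48.
Local maxima occur where both diagonal entries negative: (0, 1). Count: 1.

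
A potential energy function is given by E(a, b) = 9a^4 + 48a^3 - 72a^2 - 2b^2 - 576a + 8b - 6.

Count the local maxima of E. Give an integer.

E separates as a function of a plus a function of b, so ∇E=0 decouples.
∂E/∂a = 36(a - 2)(a + 2)(a + 4) = 0 at a ∈ {-4, -2, 2}; ∂E/∂b = -4(b - 2) = 0 at b ∈ {2}.
The Hessian is diagonal: diag(E_aa, E_bb). Second derivatives: E_aa(-4)=432, E_aa(-2)=-288, E_aa(2)=864; E_bb(2)=-4.
Local maxima occur where both diagonal entries negative: (-2, 2). Count: 1.

1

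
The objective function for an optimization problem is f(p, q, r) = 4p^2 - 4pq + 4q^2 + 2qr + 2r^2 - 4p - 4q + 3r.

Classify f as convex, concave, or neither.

convex

f is quadratic, so its Hessian is the constant matrix H = [[8, -4, 0], [-4, 8, 2], [0, 2, 4]].
Leading principal minors: 8, 48, 160.
All positive ⇒ H ≻ 0 ⇒ convex.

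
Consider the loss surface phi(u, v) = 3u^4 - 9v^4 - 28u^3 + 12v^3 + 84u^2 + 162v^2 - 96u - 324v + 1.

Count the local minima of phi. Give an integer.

2

phi separates as a function of u plus a function of v, so ∇phi=0 decouples.
∂phi/∂u = 12(u - 4)(u - 2)(u - 1) = 0 at u ∈ {1, 2, 4}; ∂phi/∂v = -36(v - 3)(v - 1)(v + 3) = 0 at v ∈ {-3, 1, 3}.
The Hessian is diagonal: diag(phi_uu, phi_vv). Second derivatives: phi_uu(1)=36, phi_uu(2)=-24, phi_uu(4)=72; phi_vv(-3)=-864, phi_vv(1)=288, phi_vv(3)=-432.
Local minima occur where both diagonal entries positive: (1, 1), (4, 1). Count: 2.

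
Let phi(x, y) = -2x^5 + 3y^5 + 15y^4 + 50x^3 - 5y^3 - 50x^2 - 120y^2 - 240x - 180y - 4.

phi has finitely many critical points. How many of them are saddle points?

8

phi separates as a function of x plus a function of y, so ∇phi=0 decouples.
∂phi/∂x = -10(x - 3)(x - 2)(x + 1)(x + 4) = 0 at x ∈ {-4, -1, 2, 3}; ∂phi/∂y = 15(y - 2)(y + 1)(y + 2)(y + 3) = 0 at y ∈ {-3, -2, -1, 2}.
The Hessian is diagonal: diag(phi_xx, phi_yy). Second derivatives: phi_xx(-4)=1260, phi_xx(-1)=-360, phi_xx(2)=180, phi_xx(3)=-280; phi_yy(-3)=-150, phi_yy(-2)=60, phi_yy(-1)=-90, phi_yy(2)=900.
Saddle points occur where the two diagonal entries have opposite signs: (-4, -3), (-4, -1), (-1, -2), (-1, 2), (2, -3), (2, -1), (3, -2), (3, 2). Count: 8.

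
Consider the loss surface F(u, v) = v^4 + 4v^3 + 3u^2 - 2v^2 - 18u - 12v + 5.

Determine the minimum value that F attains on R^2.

-31

F(u,v) separates as P(u) + Q(v) + 5, so its minimum is min P + min Q + 5.
P'(u) = 6u - 18 vanishes at u ∈ {3}; Q'(v) = 4(v - 1)(v + 1)(v + 3) vanishes at v ∈ {-3, -1, 1}.
Local minima of P (where P''>0): P(3)=-27. Local minima of Q: Q(-3)=-9, Q(1)=-9.
So the global minimum of F is P(3) + Q(-3) + 5 = -27 − 9 + 5 = -31, attained at (3, -3).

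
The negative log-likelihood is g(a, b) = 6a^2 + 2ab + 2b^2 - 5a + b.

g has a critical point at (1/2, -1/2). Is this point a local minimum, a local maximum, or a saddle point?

The Hessian of g is constant: H = [[12, 2], [2, 4]].
det(H) = 12·4 − 2² = 44.
det(H) > 0 and tr(H) = 16 > 0, so H is positive definite and the point is a local minimum.

local minimum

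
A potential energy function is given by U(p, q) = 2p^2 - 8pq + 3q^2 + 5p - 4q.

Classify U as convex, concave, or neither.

neither

U is quadratic, so its Hessian is the constant matrix H = [[4, -8], [-8, 6]].
det(H) = -40, tr(H) = 10.
det(H) < 0, so H is indefinite: neither convex nor concave.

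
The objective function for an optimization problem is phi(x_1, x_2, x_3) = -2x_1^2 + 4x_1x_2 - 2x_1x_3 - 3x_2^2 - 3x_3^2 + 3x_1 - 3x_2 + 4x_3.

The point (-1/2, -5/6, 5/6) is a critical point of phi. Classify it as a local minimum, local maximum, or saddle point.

The Hessian is constant: H = [[-4, 4, -2], [4, -6, 0], [-2, 0, -6]].
Leading principal minors: Δ₁ = -4, Δ₂ = 8, Δ₃ = -24.
The minors alternate sign starting negative (−, +, −), so H is negative definite: a local maximum.

local maximum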